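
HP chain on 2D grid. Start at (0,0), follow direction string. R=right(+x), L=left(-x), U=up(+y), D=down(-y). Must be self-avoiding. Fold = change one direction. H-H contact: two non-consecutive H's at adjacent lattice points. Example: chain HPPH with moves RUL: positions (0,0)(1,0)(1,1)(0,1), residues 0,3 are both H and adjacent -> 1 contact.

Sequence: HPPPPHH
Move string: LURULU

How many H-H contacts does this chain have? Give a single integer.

Positions: [(0, 0), (-1, 0), (-1, 1), (0, 1), (0, 2), (-1, 2), (-1, 3)]
No H-H contacts found.

Answer: 0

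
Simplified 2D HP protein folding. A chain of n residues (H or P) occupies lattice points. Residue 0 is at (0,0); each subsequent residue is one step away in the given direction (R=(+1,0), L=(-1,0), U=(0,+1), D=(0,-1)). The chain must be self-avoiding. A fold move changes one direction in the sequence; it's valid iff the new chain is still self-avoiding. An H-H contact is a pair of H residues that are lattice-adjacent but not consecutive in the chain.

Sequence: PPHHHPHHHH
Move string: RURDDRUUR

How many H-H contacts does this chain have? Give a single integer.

Answer: 2

Derivation:
Positions: [(0, 0), (1, 0), (1, 1), (2, 1), (2, 0), (2, -1), (3, -1), (3, 0), (3, 1), (4, 1)]
H-H contact: residue 3 @(2,1) - residue 8 @(3, 1)
H-H contact: residue 4 @(2,0) - residue 7 @(3, 0)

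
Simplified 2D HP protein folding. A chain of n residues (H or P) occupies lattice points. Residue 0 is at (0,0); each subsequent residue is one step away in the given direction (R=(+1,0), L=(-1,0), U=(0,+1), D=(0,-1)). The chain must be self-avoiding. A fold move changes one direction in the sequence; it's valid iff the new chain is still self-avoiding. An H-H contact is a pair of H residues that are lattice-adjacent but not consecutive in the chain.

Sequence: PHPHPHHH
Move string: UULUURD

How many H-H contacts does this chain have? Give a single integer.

Answer: 0

Derivation:
Positions: [(0, 0), (0, 1), (0, 2), (-1, 2), (-1, 3), (-1, 4), (0, 4), (0, 3)]
No H-H contacts found.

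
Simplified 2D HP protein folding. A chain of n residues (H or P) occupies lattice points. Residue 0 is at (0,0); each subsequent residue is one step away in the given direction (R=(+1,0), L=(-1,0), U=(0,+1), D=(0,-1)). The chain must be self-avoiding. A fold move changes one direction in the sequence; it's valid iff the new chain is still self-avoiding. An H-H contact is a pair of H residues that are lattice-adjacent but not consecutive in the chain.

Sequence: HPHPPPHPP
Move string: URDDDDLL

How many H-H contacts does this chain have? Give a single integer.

Positions: [(0, 0), (0, 1), (1, 1), (1, 0), (1, -1), (1, -2), (1, -3), (0, -3), (-1, -3)]
No H-H contacts found.

Answer: 0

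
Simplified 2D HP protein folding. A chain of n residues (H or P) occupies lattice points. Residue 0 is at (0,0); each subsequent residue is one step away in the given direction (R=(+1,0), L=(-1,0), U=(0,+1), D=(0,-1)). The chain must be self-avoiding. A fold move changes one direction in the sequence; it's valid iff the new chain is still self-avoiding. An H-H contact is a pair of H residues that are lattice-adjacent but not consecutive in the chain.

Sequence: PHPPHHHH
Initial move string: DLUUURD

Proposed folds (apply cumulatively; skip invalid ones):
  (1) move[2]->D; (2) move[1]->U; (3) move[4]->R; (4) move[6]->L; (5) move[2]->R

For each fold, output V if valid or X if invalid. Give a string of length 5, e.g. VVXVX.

Answer: XXVXX

Derivation:
Initial: DLUUURD -> [(0, 0), (0, -1), (-1, -1), (-1, 0), (-1, 1), (-1, 2), (0, 2), (0, 1)]
Fold 1: move[2]->D => DLDUURD INVALID (collision), skipped
Fold 2: move[1]->U => DUUUURD INVALID (collision), skipped
Fold 3: move[4]->R => DLUURRD VALID
Fold 4: move[6]->L => DLUURRL INVALID (collision), skipped
Fold 5: move[2]->R => DLRURRD INVALID (collision), skipped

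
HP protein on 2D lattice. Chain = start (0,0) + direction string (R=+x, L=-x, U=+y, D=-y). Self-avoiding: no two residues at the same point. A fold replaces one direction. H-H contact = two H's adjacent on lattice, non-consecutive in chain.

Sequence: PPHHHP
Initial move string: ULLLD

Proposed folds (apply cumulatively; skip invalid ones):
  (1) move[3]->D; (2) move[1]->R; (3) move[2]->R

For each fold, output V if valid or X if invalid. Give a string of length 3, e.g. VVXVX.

Answer: VXX

Derivation:
Initial: ULLLD -> [(0, 0), (0, 1), (-1, 1), (-2, 1), (-3, 1), (-3, 0)]
Fold 1: move[3]->D => ULLDD VALID
Fold 2: move[1]->R => URLDD INVALID (collision), skipped
Fold 3: move[2]->R => ULRDD INVALID (collision), skipped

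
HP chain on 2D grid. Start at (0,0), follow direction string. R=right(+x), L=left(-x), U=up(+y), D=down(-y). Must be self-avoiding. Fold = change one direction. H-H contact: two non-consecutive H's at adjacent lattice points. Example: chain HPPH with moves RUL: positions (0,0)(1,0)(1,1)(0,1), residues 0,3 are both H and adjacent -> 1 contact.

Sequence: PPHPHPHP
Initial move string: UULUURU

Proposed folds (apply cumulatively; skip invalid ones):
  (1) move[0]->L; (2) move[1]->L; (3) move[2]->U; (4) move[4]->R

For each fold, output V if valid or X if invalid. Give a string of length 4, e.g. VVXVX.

Answer: VVVV

Derivation:
Initial: UULUURU -> [(0, 0), (0, 1), (0, 2), (-1, 2), (-1, 3), (-1, 4), (0, 4), (0, 5)]
Fold 1: move[0]->L => LULUURU VALID
Fold 2: move[1]->L => LLLUURU VALID
Fold 3: move[2]->U => LLUUURU VALID
Fold 4: move[4]->R => LLUURRU VALID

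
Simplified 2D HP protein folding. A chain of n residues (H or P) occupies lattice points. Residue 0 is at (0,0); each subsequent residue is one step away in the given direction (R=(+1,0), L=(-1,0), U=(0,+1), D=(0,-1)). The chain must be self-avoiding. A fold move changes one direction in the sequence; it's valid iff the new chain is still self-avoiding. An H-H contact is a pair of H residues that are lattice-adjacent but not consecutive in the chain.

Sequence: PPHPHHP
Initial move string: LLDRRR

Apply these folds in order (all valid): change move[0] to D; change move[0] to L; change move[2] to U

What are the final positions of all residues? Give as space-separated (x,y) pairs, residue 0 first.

Initial moves: LLDRRR
Fold: move[0]->D => DLDRRR (positions: [(0, 0), (0, -1), (-1, -1), (-1, -2), (0, -2), (1, -2), (2, -2)])
Fold: move[0]->L => LLDRRR (positions: [(0, 0), (-1, 0), (-2, 0), (-2, -1), (-1, -1), (0, -1), (1, -1)])
Fold: move[2]->U => LLURRR (positions: [(0, 0), (-1, 0), (-2, 0), (-2, 1), (-1, 1), (0, 1), (1, 1)])

Answer: (0,0) (-1,0) (-2,0) (-2,1) (-1,1) (0,1) (1,1)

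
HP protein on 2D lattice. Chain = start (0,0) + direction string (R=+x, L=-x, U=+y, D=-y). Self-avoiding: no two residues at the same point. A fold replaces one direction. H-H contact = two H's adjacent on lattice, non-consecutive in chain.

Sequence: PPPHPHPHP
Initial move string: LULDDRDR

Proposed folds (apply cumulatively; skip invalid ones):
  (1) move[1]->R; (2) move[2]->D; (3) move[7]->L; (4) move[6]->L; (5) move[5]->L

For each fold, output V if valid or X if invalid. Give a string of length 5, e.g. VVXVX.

Answer: XXVXV

Derivation:
Initial: LULDDRDR -> [(0, 0), (-1, 0), (-1, 1), (-2, 1), (-2, 0), (-2, -1), (-1, -1), (-1, -2), (0, -2)]
Fold 1: move[1]->R => LRLDDRDR INVALID (collision), skipped
Fold 2: move[2]->D => LUDDDRDR INVALID (collision), skipped
Fold 3: move[7]->L => LULDDRDL VALID
Fold 4: move[6]->L => LULDDRLL INVALID (collision), skipped
Fold 5: move[5]->L => LULDDLDL VALID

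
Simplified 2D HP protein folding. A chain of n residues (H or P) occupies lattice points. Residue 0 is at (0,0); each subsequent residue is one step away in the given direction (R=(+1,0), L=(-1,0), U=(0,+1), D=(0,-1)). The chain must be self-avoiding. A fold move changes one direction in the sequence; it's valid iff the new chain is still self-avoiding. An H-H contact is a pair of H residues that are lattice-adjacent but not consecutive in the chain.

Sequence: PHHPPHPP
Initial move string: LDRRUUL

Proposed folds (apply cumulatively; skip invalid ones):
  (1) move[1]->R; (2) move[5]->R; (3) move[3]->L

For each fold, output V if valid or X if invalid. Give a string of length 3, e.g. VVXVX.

Answer: XXX

Derivation:
Initial: LDRRUUL -> [(0, 0), (-1, 0), (-1, -1), (0, -1), (1, -1), (1, 0), (1, 1), (0, 1)]
Fold 1: move[1]->R => LRRRUUL INVALID (collision), skipped
Fold 2: move[5]->R => LDRRURL INVALID (collision), skipped
Fold 3: move[3]->L => LDRLUUL INVALID (collision), skipped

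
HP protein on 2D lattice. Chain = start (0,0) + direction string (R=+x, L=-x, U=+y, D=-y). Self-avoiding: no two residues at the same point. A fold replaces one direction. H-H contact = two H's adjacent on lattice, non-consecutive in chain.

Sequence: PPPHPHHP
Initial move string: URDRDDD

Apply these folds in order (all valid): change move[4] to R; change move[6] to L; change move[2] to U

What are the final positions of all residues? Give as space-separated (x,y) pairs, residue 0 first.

Answer: (0,0) (0,1) (1,1) (1,2) (2,2) (3,2) (3,1) (2,1)

Derivation:
Initial moves: URDRDDD
Fold: move[4]->R => URDRRDD (positions: [(0, 0), (0, 1), (1, 1), (1, 0), (2, 0), (3, 0), (3, -1), (3, -2)])
Fold: move[6]->L => URDRRDL (positions: [(0, 0), (0, 1), (1, 1), (1, 0), (2, 0), (3, 0), (3, -1), (2, -1)])
Fold: move[2]->U => URURRDL (positions: [(0, 0), (0, 1), (1, 1), (1, 2), (2, 2), (3, 2), (3, 1), (2, 1)])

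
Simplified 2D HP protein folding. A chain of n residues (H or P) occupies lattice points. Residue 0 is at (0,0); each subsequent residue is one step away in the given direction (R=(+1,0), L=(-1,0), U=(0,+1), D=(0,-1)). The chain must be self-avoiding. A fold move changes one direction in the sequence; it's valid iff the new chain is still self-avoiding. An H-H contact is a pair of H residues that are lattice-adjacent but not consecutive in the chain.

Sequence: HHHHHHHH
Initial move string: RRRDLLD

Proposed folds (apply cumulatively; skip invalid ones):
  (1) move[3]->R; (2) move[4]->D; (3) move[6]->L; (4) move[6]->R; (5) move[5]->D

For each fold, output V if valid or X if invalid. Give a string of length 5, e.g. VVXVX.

Initial: RRRDLLD -> [(0, 0), (1, 0), (2, 0), (3, 0), (3, -1), (2, -1), (1, -1), (1, -2)]
Fold 1: move[3]->R => RRRRLLD INVALID (collision), skipped
Fold 2: move[4]->D => RRRDDLD VALID
Fold 3: move[6]->L => RRRDDLL VALID
Fold 4: move[6]->R => RRRDDLR INVALID (collision), skipped
Fold 5: move[5]->D => RRRDDDL VALID

Answer: XVVXV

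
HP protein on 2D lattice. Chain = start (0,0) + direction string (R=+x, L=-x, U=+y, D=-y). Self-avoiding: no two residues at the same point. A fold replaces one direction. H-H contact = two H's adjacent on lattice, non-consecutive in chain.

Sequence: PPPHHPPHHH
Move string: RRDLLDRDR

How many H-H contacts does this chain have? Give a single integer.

Positions: [(0, 0), (1, 0), (2, 0), (2, -1), (1, -1), (0, -1), (0, -2), (1, -2), (1, -3), (2, -3)]
H-H contact: residue 4 @(1,-1) - residue 7 @(1, -2)

Answer: 1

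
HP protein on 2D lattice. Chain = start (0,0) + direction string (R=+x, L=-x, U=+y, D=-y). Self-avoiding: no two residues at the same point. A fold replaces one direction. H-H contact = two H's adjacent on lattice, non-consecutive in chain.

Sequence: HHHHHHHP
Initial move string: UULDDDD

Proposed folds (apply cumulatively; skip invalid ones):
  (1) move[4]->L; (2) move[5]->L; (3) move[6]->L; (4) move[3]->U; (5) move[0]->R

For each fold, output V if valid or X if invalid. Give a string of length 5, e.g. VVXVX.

Initial: UULDDDD -> [(0, 0), (0, 1), (0, 2), (-1, 2), (-1, 1), (-1, 0), (-1, -1), (-1, -2)]
Fold 1: move[4]->L => UULDLDD VALID
Fold 2: move[5]->L => UULDLLD VALID
Fold 3: move[6]->L => UULDLLL VALID
Fold 4: move[3]->U => UULULLL VALID
Fold 5: move[0]->R => RULULLL VALID

Answer: VVVVV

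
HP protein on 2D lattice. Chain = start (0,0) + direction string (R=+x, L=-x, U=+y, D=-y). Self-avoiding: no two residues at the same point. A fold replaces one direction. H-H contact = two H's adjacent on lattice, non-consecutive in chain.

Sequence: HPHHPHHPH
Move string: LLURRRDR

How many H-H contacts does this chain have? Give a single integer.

Answer: 1

Derivation:
Positions: [(0, 0), (-1, 0), (-2, 0), (-2, 1), (-1, 1), (0, 1), (1, 1), (1, 0), (2, 0)]
H-H contact: residue 0 @(0,0) - residue 5 @(0, 1)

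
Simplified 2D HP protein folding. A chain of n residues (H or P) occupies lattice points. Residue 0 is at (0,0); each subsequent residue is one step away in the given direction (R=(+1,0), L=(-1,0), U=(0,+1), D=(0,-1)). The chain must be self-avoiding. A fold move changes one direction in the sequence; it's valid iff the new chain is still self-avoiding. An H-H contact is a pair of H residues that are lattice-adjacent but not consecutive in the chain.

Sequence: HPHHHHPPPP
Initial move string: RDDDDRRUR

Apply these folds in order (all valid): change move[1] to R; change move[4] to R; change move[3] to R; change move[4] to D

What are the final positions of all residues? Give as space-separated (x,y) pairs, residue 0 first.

Initial moves: RDDDDRRUR
Fold: move[1]->R => RRDDDRRUR (positions: [(0, 0), (1, 0), (2, 0), (2, -1), (2, -2), (2, -3), (3, -3), (4, -3), (4, -2), (5, -2)])
Fold: move[4]->R => RRDDRRRUR (positions: [(0, 0), (1, 0), (2, 0), (2, -1), (2, -2), (3, -2), (4, -2), (5, -2), (5, -1), (6, -1)])
Fold: move[3]->R => RRDRRRRUR (positions: [(0, 0), (1, 0), (2, 0), (2, -1), (3, -1), (4, -1), (5, -1), (6, -1), (6, 0), (7, 0)])
Fold: move[4]->D => RRDRDRRUR (positions: [(0, 0), (1, 0), (2, 0), (2, -1), (3, -1), (3, -2), (4, -2), (5, -2), (5, -1), (6, -1)])

Answer: (0,0) (1,0) (2,0) (2,-1) (3,-1) (3,-2) (4,-2) (5,-2) (5,-1) (6,-1)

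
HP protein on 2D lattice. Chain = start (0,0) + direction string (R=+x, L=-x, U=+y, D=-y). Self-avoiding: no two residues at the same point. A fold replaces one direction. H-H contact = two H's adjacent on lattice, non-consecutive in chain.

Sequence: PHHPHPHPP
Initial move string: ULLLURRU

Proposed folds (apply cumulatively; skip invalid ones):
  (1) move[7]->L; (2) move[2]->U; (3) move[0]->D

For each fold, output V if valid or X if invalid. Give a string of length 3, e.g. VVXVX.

Answer: XVV

Derivation:
Initial: ULLLURRU -> [(0, 0), (0, 1), (-1, 1), (-2, 1), (-3, 1), (-3, 2), (-2, 2), (-1, 2), (-1, 3)]
Fold 1: move[7]->L => ULLLURRL INVALID (collision), skipped
Fold 2: move[2]->U => ULULURRU VALID
Fold 3: move[0]->D => DLULURRU VALID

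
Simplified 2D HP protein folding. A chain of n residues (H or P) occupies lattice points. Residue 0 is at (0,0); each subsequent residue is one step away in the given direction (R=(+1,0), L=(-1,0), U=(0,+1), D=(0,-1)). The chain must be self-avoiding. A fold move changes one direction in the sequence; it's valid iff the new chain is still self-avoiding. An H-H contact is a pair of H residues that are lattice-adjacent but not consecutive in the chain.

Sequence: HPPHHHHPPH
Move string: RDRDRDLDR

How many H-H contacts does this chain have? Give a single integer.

Positions: [(0, 0), (1, 0), (1, -1), (2, -1), (2, -2), (3, -2), (3, -3), (2, -3), (2, -4), (3, -4)]
H-H contact: residue 6 @(3,-3) - residue 9 @(3, -4)

Answer: 1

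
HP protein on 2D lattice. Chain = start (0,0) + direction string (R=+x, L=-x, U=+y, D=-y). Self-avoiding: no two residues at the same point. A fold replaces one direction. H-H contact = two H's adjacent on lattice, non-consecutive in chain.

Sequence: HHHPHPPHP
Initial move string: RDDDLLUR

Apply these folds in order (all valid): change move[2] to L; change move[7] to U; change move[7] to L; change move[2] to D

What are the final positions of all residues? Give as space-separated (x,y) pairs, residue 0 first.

Initial moves: RDDDLLUR
Fold: move[2]->L => RDLDLLUR (positions: [(0, 0), (1, 0), (1, -1), (0, -1), (0, -2), (-1, -2), (-2, -2), (-2, -1), (-1, -1)])
Fold: move[7]->U => RDLDLLUU (positions: [(0, 0), (1, 0), (1, -1), (0, -1), (0, -2), (-1, -2), (-2, -2), (-2, -1), (-2, 0)])
Fold: move[7]->L => RDLDLLUL (positions: [(0, 0), (1, 0), (1, -1), (0, -1), (0, -2), (-1, -2), (-2, -2), (-2, -1), (-3, -1)])
Fold: move[2]->D => RDDDLLUL (positions: [(0, 0), (1, 0), (1, -1), (1, -2), (1, -3), (0, -3), (-1, -3), (-1, -2), (-2, -2)])

Answer: (0,0) (1,0) (1,-1) (1,-2) (1,-3) (0,-3) (-1,-3) (-1,-2) (-2,-2)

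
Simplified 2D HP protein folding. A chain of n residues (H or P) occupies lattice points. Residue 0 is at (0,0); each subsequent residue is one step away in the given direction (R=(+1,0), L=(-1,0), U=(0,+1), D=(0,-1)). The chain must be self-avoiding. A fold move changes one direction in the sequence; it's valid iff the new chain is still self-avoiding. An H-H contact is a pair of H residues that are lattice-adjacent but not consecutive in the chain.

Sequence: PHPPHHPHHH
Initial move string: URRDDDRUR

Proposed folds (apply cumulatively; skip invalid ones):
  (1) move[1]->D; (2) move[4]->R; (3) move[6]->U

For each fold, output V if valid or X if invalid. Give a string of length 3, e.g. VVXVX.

Initial: URRDDDRUR -> [(0, 0), (0, 1), (1, 1), (2, 1), (2, 0), (2, -1), (2, -2), (3, -2), (3, -1), (4, -1)]
Fold 1: move[1]->D => UDRDDDRUR INVALID (collision), skipped
Fold 2: move[4]->R => URRDRDRUR VALID
Fold 3: move[6]->U => URRDRDUUR INVALID (collision), skipped

Answer: XVX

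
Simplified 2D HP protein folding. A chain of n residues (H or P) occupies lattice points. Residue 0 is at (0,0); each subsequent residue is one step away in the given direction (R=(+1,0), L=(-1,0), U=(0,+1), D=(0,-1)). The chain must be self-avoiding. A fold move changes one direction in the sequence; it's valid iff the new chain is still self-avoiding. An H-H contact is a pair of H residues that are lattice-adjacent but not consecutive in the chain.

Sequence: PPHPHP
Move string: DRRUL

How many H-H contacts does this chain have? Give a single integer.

Positions: [(0, 0), (0, -1), (1, -1), (2, -1), (2, 0), (1, 0)]
No H-H contacts found.

Answer: 0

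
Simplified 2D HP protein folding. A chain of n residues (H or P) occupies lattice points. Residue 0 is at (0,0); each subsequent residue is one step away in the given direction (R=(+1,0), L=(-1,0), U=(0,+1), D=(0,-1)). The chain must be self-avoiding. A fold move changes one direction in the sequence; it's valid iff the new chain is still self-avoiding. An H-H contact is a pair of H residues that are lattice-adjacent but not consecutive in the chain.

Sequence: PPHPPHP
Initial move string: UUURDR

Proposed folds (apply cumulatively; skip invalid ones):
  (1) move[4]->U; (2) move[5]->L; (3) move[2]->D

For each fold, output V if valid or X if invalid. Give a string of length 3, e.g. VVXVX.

Initial: UUURDR -> [(0, 0), (0, 1), (0, 2), (0, 3), (1, 3), (1, 2), (2, 2)]
Fold 1: move[4]->U => UUURUR VALID
Fold 2: move[5]->L => UUURUL VALID
Fold 3: move[2]->D => UUDRUL INVALID (collision), skipped

Answer: VVX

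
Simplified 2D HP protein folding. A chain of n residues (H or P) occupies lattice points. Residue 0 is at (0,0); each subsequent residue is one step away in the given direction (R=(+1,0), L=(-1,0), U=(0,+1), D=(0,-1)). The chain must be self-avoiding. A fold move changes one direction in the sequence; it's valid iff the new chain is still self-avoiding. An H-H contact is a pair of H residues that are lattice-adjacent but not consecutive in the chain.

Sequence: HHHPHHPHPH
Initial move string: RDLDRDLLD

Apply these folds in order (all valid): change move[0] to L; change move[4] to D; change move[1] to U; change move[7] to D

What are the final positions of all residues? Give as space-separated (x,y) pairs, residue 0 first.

Answer: (0,0) (-1,0) (-1,1) (-2,1) (-2,0) (-2,-1) (-2,-2) (-3,-2) (-3,-3) (-3,-4)

Derivation:
Initial moves: RDLDRDLLD
Fold: move[0]->L => LDLDRDLLD (positions: [(0, 0), (-1, 0), (-1, -1), (-2, -1), (-2, -2), (-1, -2), (-1, -3), (-2, -3), (-3, -3), (-3, -4)])
Fold: move[4]->D => LDLDDDLLD (positions: [(0, 0), (-1, 0), (-1, -1), (-2, -1), (-2, -2), (-2, -3), (-2, -4), (-3, -4), (-4, -4), (-4, -5)])
Fold: move[1]->U => LULDDDLLD (positions: [(0, 0), (-1, 0), (-1, 1), (-2, 1), (-2, 0), (-2, -1), (-2, -2), (-3, -2), (-4, -2), (-4, -3)])
Fold: move[7]->D => LULDDDLDD (positions: [(0, 0), (-1, 0), (-1, 1), (-2, 1), (-2, 0), (-2, -1), (-2, -2), (-3, -2), (-3, -3), (-3, -4)])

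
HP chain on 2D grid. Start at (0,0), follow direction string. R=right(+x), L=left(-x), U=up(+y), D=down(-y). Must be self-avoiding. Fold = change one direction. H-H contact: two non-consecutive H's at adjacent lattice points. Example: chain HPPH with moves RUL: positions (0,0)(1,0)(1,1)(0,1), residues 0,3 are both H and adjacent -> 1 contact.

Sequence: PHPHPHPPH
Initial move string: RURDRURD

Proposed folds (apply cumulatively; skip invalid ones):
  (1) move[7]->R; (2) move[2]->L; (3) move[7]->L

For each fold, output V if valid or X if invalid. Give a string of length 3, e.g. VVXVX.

Initial: RURDRURD -> [(0, 0), (1, 0), (1, 1), (2, 1), (2, 0), (3, 0), (3, 1), (4, 1), (4, 0)]
Fold 1: move[7]->R => RURDRURR VALID
Fold 2: move[2]->L => RULDRURR INVALID (collision), skipped
Fold 3: move[7]->L => RURDRURL INVALID (collision), skipped

Answer: VXX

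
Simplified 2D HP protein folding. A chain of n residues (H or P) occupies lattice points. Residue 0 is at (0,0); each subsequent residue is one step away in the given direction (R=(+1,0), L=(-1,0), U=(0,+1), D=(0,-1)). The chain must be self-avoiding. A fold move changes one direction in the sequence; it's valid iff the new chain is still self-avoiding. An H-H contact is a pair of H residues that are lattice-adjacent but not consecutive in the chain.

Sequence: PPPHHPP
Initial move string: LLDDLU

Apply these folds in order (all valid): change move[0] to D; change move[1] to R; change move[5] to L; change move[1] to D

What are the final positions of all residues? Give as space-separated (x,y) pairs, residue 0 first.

Initial moves: LLDDLU
Fold: move[0]->D => DLDDLU (positions: [(0, 0), (0, -1), (-1, -1), (-1, -2), (-1, -3), (-2, -3), (-2, -2)])
Fold: move[1]->R => DRDDLU (positions: [(0, 0), (0, -1), (1, -1), (1, -2), (1, -3), (0, -3), (0, -2)])
Fold: move[5]->L => DRDDLL (positions: [(0, 0), (0, -1), (1, -1), (1, -2), (1, -3), (0, -3), (-1, -3)])
Fold: move[1]->D => DDDDLL (positions: [(0, 0), (0, -1), (0, -2), (0, -3), (0, -4), (-1, -4), (-2, -4)])

Answer: (0,0) (0,-1) (0,-2) (0,-3) (0,-4) (-1,-4) (-2,-4)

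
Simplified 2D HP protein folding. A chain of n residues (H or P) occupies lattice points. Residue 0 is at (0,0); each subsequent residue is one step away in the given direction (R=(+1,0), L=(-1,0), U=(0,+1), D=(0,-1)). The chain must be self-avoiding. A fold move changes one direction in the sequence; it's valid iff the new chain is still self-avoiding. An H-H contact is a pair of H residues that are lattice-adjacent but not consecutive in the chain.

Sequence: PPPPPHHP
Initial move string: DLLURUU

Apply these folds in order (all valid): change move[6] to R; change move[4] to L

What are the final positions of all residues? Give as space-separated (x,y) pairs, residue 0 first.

Answer: (0,0) (0,-1) (-1,-1) (-2,-1) (-2,0) (-3,0) (-3,1) (-2,1)

Derivation:
Initial moves: DLLURUU
Fold: move[6]->R => DLLURUR (positions: [(0, 0), (0, -1), (-1, -1), (-2, -1), (-2, 0), (-1, 0), (-1, 1), (0, 1)])
Fold: move[4]->L => DLLULUR (positions: [(0, 0), (0, -1), (-1, -1), (-2, -1), (-2, 0), (-3, 0), (-3, 1), (-2, 1)])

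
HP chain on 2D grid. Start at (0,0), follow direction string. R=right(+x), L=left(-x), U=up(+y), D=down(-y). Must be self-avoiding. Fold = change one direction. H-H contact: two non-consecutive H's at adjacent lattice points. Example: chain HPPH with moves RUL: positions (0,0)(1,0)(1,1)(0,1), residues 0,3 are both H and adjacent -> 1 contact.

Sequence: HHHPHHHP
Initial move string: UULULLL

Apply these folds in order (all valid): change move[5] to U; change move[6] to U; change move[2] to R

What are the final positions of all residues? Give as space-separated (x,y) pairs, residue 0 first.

Answer: (0,0) (0,1) (0,2) (1,2) (1,3) (0,3) (0,4) (0,5)

Derivation:
Initial moves: UULULLL
Fold: move[5]->U => UULULUL (positions: [(0, 0), (0, 1), (0, 2), (-1, 2), (-1, 3), (-2, 3), (-2, 4), (-3, 4)])
Fold: move[6]->U => UULULUU (positions: [(0, 0), (0, 1), (0, 2), (-1, 2), (-1, 3), (-2, 3), (-2, 4), (-2, 5)])
Fold: move[2]->R => UURULUU (positions: [(0, 0), (0, 1), (0, 2), (1, 2), (1, 3), (0, 3), (0, 4), (0, 5)])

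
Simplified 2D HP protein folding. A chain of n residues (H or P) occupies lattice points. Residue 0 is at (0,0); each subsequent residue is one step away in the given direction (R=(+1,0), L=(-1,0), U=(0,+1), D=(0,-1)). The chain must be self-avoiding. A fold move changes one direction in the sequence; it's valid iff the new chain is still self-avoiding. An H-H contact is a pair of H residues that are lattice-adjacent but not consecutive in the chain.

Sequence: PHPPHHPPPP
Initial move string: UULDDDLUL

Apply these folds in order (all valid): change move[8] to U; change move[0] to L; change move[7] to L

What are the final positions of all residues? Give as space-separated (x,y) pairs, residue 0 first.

Initial moves: UULDDDLUL
Fold: move[8]->U => UULDDDLUU (positions: [(0, 0), (0, 1), (0, 2), (-1, 2), (-1, 1), (-1, 0), (-1, -1), (-2, -1), (-2, 0), (-2, 1)])
Fold: move[0]->L => LULDDDLUU (positions: [(0, 0), (-1, 0), (-1, 1), (-2, 1), (-2, 0), (-2, -1), (-2, -2), (-3, -2), (-3, -1), (-3, 0)])
Fold: move[7]->L => LULDDDLLU (positions: [(0, 0), (-1, 0), (-1, 1), (-2, 1), (-2, 0), (-2, -1), (-2, -2), (-3, -2), (-4, -2), (-4, -1)])

Answer: (0,0) (-1,0) (-1,1) (-2,1) (-2,0) (-2,-1) (-2,-2) (-3,-2) (-4,-2) (-4,-1)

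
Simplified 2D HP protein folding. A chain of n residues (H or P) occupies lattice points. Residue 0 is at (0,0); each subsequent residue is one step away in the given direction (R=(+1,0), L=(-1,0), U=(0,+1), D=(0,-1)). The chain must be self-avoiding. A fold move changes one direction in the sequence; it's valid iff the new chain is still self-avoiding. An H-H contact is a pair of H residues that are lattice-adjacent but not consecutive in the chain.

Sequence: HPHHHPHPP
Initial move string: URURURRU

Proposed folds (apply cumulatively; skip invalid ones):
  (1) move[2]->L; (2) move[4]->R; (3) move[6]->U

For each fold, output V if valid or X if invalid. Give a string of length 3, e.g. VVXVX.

Initial: URURURRU -> [(0, 0), (0, 1), (1, 1), (1, 2), (2, 2), (2, 3), (3, 3), (4, 3), (4, 4)]
Fold 1: move[2]->L => URLRURRU INVALID (collision), skipped
Fold 2: move[4]->R => URURRRRU VALID
Fold 3: move[6]->U => URURRRUU VALID

Answer: XVV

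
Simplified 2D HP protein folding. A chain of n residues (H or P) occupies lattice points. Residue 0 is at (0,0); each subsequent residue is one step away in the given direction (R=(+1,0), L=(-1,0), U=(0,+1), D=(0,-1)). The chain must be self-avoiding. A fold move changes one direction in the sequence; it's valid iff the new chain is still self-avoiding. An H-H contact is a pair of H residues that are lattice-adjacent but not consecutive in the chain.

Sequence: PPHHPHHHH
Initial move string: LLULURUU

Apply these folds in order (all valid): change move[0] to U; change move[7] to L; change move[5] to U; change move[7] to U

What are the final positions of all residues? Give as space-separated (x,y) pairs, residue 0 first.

Initial moves: LLULURUU
Fold: move[0]->U => ULULURUU (positions: [(0, 0), (0, 1), (-1, 1), (-1, 2), (-2, 2), (-2, 3), (-1, 3), (-1, 4), (-1, 5)])
Fold: move[7]->L => ULULURUL (positions: [(0, 0), (0, 1), (-1, 1), (-1, 2), (-2, 2), (-2, 3), (-1, 3), (-1, 4), (-2, 4)])
Fold: move[5]->U => ULULUUUL (positions: [(0, 0), (0, 1), (-1, 1), (-1, 2), (-2, 2), (-2, 3), (-2, 4), (-2, 5), (-3, 5)])
Fold: move[7]->U => ULULUUUU (positions: [(0, 0), (0, 1), (-1, 1), (-1, 2), (-2, 2), (-2, 3), (-2, 4), (-2, 5), (-2, 6)])

Answer: (0,0) (0,1) (-1,1) (-1,2) (-2,2) (-2,3) (-2,4) (-2,5) (-2,6)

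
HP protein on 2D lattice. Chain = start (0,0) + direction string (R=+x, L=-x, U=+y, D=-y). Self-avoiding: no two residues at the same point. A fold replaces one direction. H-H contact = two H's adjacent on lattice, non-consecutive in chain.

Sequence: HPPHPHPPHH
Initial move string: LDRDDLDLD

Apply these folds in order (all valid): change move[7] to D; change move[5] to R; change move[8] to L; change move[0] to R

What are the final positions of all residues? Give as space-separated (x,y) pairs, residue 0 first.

Answer: (0,0) (1,0) (1,-1) (2,-1) (2,-2) (2,-3) (3,-3) (3,-4) (3,-5) (2,-5)

Derivation:
Initial moves: LDRDDLDLD
Fold: move[7]->D => LDRDDLDDD (positions: [(0, 0), (-1, 0), (-1, -1), (0, -1), (0, -2), (0, -3), (-1, -3), (-1, -4), (-1, -5), (-1, -6)])
Fold: move[5]->R => LDRDDRDDD (positions: [(0, 0), (-1, 0), (-1, -1), (0, -1), (0, -2), (0, -3), (1, -3), (1, -4), (1, -5), (1, -6)])
Fold: move[8]->L => LDRDDRDDL (positions: [(0, 0), (-1, 0), (-1, -1), (0, -1), (0, -2), (0, -3), (1, -3), (1, -4), (1, -5), (0, -5)])
Fold: move[0]->R => RDRDDRDDL (positions: [(0, 0), (1, 0), (1, -1), (2, -1), (2, -2), (2, -3), (3, -3), (3, -4), (3, -5), (2, -5)])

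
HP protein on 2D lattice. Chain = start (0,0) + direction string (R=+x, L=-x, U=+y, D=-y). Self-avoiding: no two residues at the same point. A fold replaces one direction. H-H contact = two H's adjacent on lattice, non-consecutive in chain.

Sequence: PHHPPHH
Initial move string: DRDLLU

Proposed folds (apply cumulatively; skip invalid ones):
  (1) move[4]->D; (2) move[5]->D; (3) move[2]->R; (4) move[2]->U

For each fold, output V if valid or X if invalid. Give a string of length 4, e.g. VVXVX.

Answer: XVXX

Derivation:
Initial: DRDLLU -> [(0, 0), (0, -1), (1, -1), (1, -2), (0, -2), (-1, -2), (-1, -1)]
Fold 1: move[4]->D => DRDLDU INVALID (collision), skipped
Fold 2: move[5]->D => DRDLLD VALID
Fold 3: move[2]->R => DRRLLD INVALID (collision), skipped
Fold 4: move[2]->U => DRULLD INVALID (collision), skipped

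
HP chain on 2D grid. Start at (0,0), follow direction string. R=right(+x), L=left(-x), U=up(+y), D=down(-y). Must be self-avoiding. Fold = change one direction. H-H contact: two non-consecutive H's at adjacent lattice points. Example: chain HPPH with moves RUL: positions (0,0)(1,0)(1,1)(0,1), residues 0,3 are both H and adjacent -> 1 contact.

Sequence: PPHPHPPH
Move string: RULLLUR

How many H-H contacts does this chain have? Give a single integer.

Positions: [(0, 0), (1, 0), (1, 1), (0, 1), (-1, 1), (-2, 1), (-2, 2), (-1, 2)]
H-H contact: residue 4 @(-1,1) - residue 7 @(-1, 2)

Answer: 1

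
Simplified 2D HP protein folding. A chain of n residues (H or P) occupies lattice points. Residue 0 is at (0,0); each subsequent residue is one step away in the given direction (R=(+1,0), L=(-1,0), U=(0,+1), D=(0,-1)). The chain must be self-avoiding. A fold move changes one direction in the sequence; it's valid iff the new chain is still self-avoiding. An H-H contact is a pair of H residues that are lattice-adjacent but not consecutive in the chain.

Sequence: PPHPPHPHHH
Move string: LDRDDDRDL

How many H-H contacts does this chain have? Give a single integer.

Positions: [(0, 0), (-1, 0), (-1, -1), (0, -1), (0, -2), (0, -3), (0, -4), (1, -4), (1, -5), (0, -5)]
No H-H contacts found.

Answer: 0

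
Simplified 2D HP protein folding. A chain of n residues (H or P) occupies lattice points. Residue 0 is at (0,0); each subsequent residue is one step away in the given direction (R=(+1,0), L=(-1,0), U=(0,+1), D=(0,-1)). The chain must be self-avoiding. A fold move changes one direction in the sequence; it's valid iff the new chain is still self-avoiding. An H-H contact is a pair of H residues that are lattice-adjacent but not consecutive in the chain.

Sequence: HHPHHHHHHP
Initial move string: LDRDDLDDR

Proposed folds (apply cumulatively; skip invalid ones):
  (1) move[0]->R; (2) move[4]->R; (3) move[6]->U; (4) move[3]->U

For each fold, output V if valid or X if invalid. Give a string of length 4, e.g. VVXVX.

Initial: LDRDDLDDR -> [(0, 0), (-1, 0), (-1, -1), (0, -1), (0, -2), (0, -3), (-1, -3), (-1, -4), (-1, -5), (0, -5)]
Fold 1: move[0]->R => RDRDDLDDR VALID
Fold 2: move[4]->R => RDRDRLDDR INVALID (collision), skipped
Fold 3: move[6]->U => RDRDDLUDR INVALID (collision), skipped
Fold 4: move[3]->U => RDRUDLDDR INVALID (collision), skipped

Answer: VXXX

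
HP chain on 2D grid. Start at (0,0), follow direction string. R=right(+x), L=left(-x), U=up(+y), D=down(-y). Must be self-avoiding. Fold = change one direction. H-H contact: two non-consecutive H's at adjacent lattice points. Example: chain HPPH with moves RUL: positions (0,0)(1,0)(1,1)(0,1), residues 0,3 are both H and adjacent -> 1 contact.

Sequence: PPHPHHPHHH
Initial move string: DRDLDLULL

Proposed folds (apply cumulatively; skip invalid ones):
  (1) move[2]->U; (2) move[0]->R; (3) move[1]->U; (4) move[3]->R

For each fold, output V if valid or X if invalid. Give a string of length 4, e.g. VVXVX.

Initial: DRDLDLULL -> [(0, 0), (0, -1), (1, -1), (1, -2), (0, -2), (0, -3), (-1, -3), (-1, -2), (-2, -2), (-3, -2)]
Fold 1: move[2]->U => DRULDLULL INVALID (collision), skipped
Fold 2: move[0]->R => RRDLDLULL VALID
Fold 3: move[1]->U => RUDLDLULL INVALID (collision), skipped
Fold 4: move[3]->R => RRDRDLULL INVALID (collision), skipped

Answer: XVXX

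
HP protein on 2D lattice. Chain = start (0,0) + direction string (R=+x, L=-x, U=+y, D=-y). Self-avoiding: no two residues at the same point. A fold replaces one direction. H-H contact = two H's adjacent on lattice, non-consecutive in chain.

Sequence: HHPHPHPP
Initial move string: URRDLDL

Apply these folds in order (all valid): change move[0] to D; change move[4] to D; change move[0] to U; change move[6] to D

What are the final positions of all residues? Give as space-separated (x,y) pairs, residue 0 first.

Answer: (0,0) (0,1) (1,1) (2,1) (2,0) (2,-1) (2,-2) (2,-3)

Derivation:
Initial moves: URRDLDL
Fold: move[0]->D => DRRDLDL (positions: [(0, 0), (0, -1), (1, -1), (2, -1), (2, -2), (1, -2), (1, -3), (0, -3)])
Fold: move[4]->D => DRRDDDL (positions: [(0, 0), (0, -1), (1, -1), (2, -1), (2, -2), (2, -3), (2, -4), (1, -4)])
Fold: move[0]->U => URRDDDL (positions: [(0, 0), (0, 1), (1, 1), (2, 1), (2, 0), (2, -1), (2, -2), (1, -2)])
Fold: move[6]->D => URRDDDD (positions: [(0, 0), (0, 1), (1, 1), (2, 1), (2, 0), (2, -1), (2, -2), (2, -3)])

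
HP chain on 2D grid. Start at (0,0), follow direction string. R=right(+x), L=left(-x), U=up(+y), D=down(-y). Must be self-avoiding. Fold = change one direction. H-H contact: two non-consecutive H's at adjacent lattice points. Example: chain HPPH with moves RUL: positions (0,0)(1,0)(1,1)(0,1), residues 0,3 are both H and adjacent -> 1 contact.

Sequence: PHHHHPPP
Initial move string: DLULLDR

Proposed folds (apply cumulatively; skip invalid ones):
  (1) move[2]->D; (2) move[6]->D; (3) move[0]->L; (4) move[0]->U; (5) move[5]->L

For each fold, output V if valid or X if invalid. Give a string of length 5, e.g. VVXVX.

Answer: VVVVV

Derivation:
Initial: DLULLDR -> [(0, 0), (0, -1), (-1, -1), (-1, 0), (-2, 0), (-3, 0), (-3, -1), (-2, -1)]
Fold 1: move[2]->D => DLDLLDR VALID
Fold 2: move[6]->D => DLDLLDD VALID
Fold 3: move[0]->L => LLDLLDD VALID
Fold 4: move[0]->U => ULDLLDD VALID
Fold 5: move[5]->L => ULDLLLD VALID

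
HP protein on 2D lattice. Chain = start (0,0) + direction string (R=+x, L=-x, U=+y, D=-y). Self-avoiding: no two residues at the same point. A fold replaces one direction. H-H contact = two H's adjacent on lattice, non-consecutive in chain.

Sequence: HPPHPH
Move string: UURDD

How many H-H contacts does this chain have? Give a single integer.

Answer: 1

Derivation:
Positions: [(0, 0), (0, 1), (0, 2), (1, 2), (1, 1), (1, 0)]
H-H contact: residue 0 @(0,0) - residue 5 @(1, 0)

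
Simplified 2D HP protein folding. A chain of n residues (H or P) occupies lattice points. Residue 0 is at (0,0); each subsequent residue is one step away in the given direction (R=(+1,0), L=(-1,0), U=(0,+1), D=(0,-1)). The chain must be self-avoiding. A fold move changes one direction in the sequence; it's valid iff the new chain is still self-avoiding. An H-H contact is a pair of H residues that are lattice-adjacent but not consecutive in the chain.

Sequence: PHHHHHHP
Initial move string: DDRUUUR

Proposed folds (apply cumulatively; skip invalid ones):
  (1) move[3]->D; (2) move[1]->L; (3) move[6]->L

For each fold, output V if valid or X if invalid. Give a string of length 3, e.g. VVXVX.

Initial: DDRUUUR -> [(0, 0), (0, -1), (0, -2), (1, -2), (1, -1), (1, 0), (1, 1), (2, 1)]
Fold 1: move[3]->D => DDRDUUR INVALID (collision), skipped
Fold 2: move[1]->L => DLRUUUR INVALID (collision), skipped
Fold 3: move[6]->L => DDRUUUL VALID

Answer: XXV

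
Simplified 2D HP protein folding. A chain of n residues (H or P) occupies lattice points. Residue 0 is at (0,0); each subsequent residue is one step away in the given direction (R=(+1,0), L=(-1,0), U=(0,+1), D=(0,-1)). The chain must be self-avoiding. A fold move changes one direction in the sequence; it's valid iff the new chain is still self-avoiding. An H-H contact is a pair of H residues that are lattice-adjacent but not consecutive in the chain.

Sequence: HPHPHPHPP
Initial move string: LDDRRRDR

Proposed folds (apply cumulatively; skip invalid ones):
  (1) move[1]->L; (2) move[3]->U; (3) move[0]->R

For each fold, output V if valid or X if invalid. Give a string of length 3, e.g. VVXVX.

Answer: VXX

Derivation:
Initial: LDDRRRDR -> [(0, 0), (-1, 0), (-1, -1), (-1, -2), (0, -2), (1, -2), (2, -2), (2, -3), (3, -3)]
Fold 1: move[1]->L => LLDRRRDR VALID
Fold 2: move[3]->U => LLDURRDR INVALID (collision), skipped
Fold 3: move[0]->R => RLDRRRDR INVALID (collision), skipped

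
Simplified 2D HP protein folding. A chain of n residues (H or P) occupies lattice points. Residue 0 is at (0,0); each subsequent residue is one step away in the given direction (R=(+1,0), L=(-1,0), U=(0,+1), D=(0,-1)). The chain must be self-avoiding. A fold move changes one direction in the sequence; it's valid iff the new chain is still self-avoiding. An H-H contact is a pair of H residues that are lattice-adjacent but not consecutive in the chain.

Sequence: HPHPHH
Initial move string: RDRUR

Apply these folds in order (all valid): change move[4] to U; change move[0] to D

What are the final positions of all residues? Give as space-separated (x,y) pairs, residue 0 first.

Initial moves: RDRUR
Fold: move[4]->U => RDRUU (positions: [(0, 0), (1, 0), (1, -1), (2, -1), (2, 0), (2, 1)])
Fold: move[0]->D => DDRUU (positions: [(0, 0), (0, -1), (0, -2), (1, -2), (1, -1), (1, 0)])

Answer: (0,0) (0,-1) (0,-2) (1,-2) (1,-1) (1,0)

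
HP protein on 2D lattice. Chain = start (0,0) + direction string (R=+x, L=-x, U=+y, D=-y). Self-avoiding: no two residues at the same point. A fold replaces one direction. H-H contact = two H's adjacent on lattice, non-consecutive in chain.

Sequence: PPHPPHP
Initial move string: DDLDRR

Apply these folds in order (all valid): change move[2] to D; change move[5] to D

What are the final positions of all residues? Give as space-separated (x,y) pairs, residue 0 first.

Initial moves: DDLDRR
Fold: move[2]->D => DDDDRR (positions: [(0, 0), (0, -1), (0, -2), (0, -3), (0, -4), (1, -4), (2, -4)])
Fold: move[5]->D => DDDDRD (positions: [(0, 0), (0, -1), (0, -2), (0, -3), (0, -4), (1, -4), (1, -5)])

Answer: (0,0) (0,-1) (0,-2) (0,-3) (0,-4) (1,-4) (1,-5)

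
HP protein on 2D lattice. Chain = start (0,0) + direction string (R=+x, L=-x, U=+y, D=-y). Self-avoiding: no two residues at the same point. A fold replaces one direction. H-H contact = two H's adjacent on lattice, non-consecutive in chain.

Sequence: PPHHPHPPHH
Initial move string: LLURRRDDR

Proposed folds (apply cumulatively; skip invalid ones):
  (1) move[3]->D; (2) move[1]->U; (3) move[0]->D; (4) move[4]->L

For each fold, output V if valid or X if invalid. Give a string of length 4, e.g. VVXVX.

Answer: XVXX

Derivation:
Initial: LLURRRDDR -> [(0, 0), (-1, 0), (-2, 0), (-2, 1), (-1, 1), (0, 1), (1, 1), (1, 0), (1, -1), (2, -1)]
Fold 1: move[3]->D => LLUDRRDDR INVALID (collision), skipped
Fold 2: move[1]->U => LUURRRDDR VALID
Fold 3: move[0]->D => DUURRRDDR INVALID (collision), skipped
Fold 4: move[4]->L => LUURLRDDR INVALID (collision), skipped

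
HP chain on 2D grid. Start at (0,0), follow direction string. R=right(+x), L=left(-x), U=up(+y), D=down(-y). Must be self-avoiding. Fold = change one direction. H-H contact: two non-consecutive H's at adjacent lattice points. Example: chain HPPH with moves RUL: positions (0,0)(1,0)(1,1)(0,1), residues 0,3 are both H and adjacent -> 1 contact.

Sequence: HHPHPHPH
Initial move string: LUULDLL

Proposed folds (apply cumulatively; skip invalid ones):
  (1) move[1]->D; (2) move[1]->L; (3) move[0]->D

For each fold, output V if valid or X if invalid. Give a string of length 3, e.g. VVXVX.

Initial: LUULDLL -> [(0, 0), (-1, 0), (-1, 1), (-1, 2), (-2, 2), (-2, 1), (-3, 1), (-4, 1)]
Fold 1: move[1]->D => LDULDLL INVALID (collision), skipped
Fold 2: move[1]->L => LLULDLL VALID
Fold 3: move[0]->D => DLULDLL VALID

Answer: XVV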